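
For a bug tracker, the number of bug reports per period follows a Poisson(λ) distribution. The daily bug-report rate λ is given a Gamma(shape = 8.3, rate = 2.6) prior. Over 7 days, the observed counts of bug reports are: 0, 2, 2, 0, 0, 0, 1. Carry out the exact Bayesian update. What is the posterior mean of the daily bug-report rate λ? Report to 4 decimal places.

With a Gamma(shape α, rate β) prior, the Poisson likelihood is conjugate: the posterior is Gamma(α + ΣXᵢ, β + n).
Sum of counts S = 5 over n = 7 days.
Posterior: Gamma(α+S, β+n) = Gamma(8.3+5, 2.6+7) = Gamma(13.3, 9.6).
Posterior mean = α/β = 13.3/9.6 = 1.3854.

1.3854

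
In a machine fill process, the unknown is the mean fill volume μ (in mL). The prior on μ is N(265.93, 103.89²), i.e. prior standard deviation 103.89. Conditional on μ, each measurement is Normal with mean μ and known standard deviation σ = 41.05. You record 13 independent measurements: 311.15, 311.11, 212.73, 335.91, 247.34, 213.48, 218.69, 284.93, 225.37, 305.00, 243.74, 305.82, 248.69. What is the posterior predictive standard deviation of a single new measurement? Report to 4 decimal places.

42.5815

For Normal data with known variance σ², a Normal(μ₀, σ₀²) prior on μ is conjugate. Posterior precision = 1/σ₀² + n/σ²; posterior mean is the precision-weighted average of μ₀ and x̄.
σ₀² = 103.89² = 10793.1321, σ² = 41.05² = 1685.1025; σ² + n·σ₀² = 1685.1025 + 13·10793.1321 = 141995.8198.
Posterior precision = 1/σ₀² + n/σ² = 1/10793.1321 + 13/1685.1025 = (σ² + n·σ₀²)/(σ₀²σ²) = 141995.8198/(10793.1321·1685.1025); posterior variance σₙ² = σ₀²σ²/(σ² + n·σ₀²) = 10793.1321·1685.1025/141995.8198 = 128.084995.
Predictive variance for one new observation = σₙ² + σ² = 10793.1321·1685.1025/141995.8198 + 1685.1025 = σ²·(σ₀² + 141995.8198)/141995.8198 = 1685.1025·152788.9519/141995.8198 = 1813.187495; SD = √(1685.1025·152788.9519/141995.8198) = 42.5815.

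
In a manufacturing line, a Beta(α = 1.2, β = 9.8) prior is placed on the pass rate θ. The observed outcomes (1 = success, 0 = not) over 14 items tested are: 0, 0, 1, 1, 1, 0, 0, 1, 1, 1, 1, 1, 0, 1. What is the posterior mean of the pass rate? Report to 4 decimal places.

The Beta prior is conjugate to a Binomial/Bernoulli likelihood; the update adds successes to α and failures to β.
Posterior: Beta(α+k, β+n−k) = Beta(1.2+9, 9.8+5) = Beta(10.2, 14.8).
Posterior mean = α/(α+β) = 10.2/25.0 = 0.4080.

0.4080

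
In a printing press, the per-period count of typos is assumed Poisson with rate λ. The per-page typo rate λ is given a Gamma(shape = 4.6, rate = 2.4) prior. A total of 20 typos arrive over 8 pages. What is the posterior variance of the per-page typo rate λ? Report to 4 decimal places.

With a Gamma(shape α, rate β) prior, the Poisson likelihood is conjugate: the posterior is Gamma(α + ΣXᵢ, β + n).
Posterior: Gamma(α+S, β+n) = Gamma(4.6+20, 2.4+8) = Gamma(24.6, 10.4).
Var = α/β² = 24.6/10.4² = 0.2274.

0.2274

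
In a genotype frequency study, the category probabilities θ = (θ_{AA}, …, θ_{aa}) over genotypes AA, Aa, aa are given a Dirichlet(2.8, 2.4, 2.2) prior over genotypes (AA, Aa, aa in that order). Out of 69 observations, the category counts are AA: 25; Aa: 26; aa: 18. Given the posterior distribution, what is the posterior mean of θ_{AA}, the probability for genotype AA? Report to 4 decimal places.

0.3639

The Dirichlet prior is conjugate to the Multinomial likelihood: each posterior αⱼ = prior αⱼ + observed count nⱼ.
Posterior concentration: (27.8, 28.4, 20.2), total = 76.4.
E[θ_{AA}|data] = α_{AA}/Σα = 27.8/76.4 = 0.3639.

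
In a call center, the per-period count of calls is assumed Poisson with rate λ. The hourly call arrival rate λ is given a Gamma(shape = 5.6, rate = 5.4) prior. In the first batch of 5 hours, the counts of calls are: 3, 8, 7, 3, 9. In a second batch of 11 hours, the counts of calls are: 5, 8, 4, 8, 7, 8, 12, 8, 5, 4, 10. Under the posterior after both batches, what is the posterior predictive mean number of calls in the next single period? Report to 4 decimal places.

5.3551

With a Gamma(shape α, rate β) prior, the Poisson likelihood is conjugate: the posterior is Gamma(α + ΣXᵢ, β + n).
Batch 1: sum of counts S = 30 over n = 5 hours.
After batch 1: Gamma(α+S, β+n) = Gamma(5.6+30, 5.4+5) = Gamma(35.6, 10.4).
Batch 2: sum of counts S = 79 over n = 11 hours.
After batch 2: Gamma(α+S, β+n) = Gamma(35.6+79, 10.4+11) = Gamma(114.6, 21.4).
The predictive distribution for one future period is NegBinom with mean α/β = 5.3551.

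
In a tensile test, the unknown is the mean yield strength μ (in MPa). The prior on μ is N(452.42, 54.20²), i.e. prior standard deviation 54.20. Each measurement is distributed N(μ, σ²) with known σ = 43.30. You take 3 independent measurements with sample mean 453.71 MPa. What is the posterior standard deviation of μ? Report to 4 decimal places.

22.7009

For Normal data with known variance σ², a Normal(μ₀, σ₀²) prior on μ is conjugate. Posterior precision = 1/σ₀² + n/σ²; posterior mean is the precision-weighted average of μ₀ and x̄.
σ₀² = 54.20² = 2937.64, σ² = 43.30² = 1874.89; σ² + n·σ₀² = 1874.89 + 3·2937.64 = 10687.81.
Posterior precision = 1/σ₀² + n/σ² = 1/2937.64 + 3/1874.89 = (σ² + n·σ₀²)/(σ₀²σ²) = 10687.81/(2937.64·1874.89); posterior variance σₙ² = σ₀²σ²/(σ² + n·σ₀²) = 2937.64·1874.89/10687.81 = 515.330256.
Posterior SD = √σₙ² = √(2937.64·1874.89/10687.81) = 22.7009.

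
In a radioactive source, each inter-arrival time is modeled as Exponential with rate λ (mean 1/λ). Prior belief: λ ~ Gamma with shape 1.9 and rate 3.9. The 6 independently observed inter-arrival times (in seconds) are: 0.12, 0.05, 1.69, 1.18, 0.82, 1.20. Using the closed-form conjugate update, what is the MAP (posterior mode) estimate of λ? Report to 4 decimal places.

With a Gamma(shape α, rate β) prior on the exponential rate λ, the posterior after n observations with total T = Σxᵢ is Gamma(α+n, β+T).
Sum of observations T = 5.06 seconds; n = 6.
Posterior: Gamma(1.9+6, 3.9+5.06) = Gamma(7.9, 8.96).
Mode = (α−1)/β = 0.7701.

0.7701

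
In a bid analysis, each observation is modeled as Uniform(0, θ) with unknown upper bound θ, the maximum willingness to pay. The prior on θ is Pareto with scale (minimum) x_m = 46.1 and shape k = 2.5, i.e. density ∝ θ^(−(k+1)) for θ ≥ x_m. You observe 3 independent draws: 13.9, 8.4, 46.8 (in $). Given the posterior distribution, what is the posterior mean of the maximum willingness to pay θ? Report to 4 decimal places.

57.2000

A Pareto(scale x_m, shape k) prior on the upper bound θ of Uniform(0, θ) is conjugate: posterior is Pareto(max(x_m, max xᵢ), k + n).
Sample maximum = 46.8; prior scale x_m = 46.1 → posterior scale = max = 46.8.
Posterior shape = 2.5 + 3 = 5.5.
E[θ|data] = k·x_m/(k−1) = 5.5·46.8/4.5 = 57.2000.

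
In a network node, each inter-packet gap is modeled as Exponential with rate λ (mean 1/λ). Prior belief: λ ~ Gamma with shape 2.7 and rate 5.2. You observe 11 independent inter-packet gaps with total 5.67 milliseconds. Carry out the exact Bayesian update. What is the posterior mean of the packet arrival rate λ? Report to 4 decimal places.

1.2603

With a Gamma(shape α, rate β) prior on the exponential rate λ, the posterior after n observations with total T = Σxᵢ is Gamma(α+n, β+T).
Posterior: Gamma(2.7+11, 5.2+5.67) = Gamma(13.7, 10.87).
Posterior mean of λ = α/β = 13.7/10.87 = 1.2603.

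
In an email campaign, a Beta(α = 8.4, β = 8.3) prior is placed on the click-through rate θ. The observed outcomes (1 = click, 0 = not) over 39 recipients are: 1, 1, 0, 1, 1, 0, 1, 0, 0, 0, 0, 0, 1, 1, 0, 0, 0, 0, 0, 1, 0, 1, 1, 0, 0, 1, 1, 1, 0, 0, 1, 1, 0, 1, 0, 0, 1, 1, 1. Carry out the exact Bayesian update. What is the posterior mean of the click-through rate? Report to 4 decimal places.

0.4919

The Beta prior is conjugate to a Binomial/Bernoulli likelihood; the update adds successes to α and failures to β.
Posterior: Beta(α+k, β+n−k) = Beta(8.4+19, 8.3+20) = Beta(27.4, 28.3).
Posterior mean = α/(α+β) = 27.4/55.7 = 0.4919.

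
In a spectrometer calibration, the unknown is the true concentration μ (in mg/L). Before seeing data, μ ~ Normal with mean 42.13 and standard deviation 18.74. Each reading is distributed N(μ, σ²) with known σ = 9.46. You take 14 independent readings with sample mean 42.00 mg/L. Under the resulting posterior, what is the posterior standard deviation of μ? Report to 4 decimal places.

2.5056

For Normal data with known variance σ², a Normal(μ₀, σ₀²) prior on μ is conjugate. Posterior precision = 1/σ₀² + n/σ²; posterior mean is the precision-weighted average of μ₀ and x̄.
σ₀² = 18.74² = 351.1876, σ² = 9.46² = 89.4916; σ² + n·σ₀² = 89.4916 + 14·351.1876 = 5006.118.
Posterior precision = 1/σ₀² + n/σ² = 1/351.1876 + 14/89.4916 = (σ² + n·σ₀²)/(σ₀²σ²) = 5006.118/(351.1876·89.4916); posterior variance σₙ² = σ₀²σ²/(σ² + n·σ₀²) = 351.1876·89.4916/5006.118 = 6.277986.
Posterior SD = √σₙ² = √(351.1876·89.4916/5006.118) = 2.5056.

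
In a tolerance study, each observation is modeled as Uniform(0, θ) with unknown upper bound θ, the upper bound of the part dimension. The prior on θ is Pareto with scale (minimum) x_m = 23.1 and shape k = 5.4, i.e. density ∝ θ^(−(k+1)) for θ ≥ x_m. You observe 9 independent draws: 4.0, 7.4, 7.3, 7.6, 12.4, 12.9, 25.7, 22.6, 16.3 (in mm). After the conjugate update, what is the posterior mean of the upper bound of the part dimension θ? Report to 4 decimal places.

27.6179

A Pareto(scale x_m, shape k) prior on the upper bound θ of Uniform(0, θ) is conjugate: posterior is Pareto(max(x_m, max xᵢ), k + n).
Sample maximum = 25.7; prior scale x_m = 23.1 → posterior scale = max = 25.7.
Posterior shape = 5.4 + 9 = 14.4.
E[θ|data] = k·x_m/(k−1) = 14.4·25.7/13.4 = 27.6179.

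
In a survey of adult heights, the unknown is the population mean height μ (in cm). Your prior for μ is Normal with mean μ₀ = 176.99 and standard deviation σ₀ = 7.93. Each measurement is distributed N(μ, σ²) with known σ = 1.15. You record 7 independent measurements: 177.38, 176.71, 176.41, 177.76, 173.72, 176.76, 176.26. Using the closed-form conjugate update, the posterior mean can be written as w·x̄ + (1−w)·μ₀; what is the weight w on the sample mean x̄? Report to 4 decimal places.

0.9970

For Normal data with known variance σ², a Normal(μ₀, σ₀²) prior on μ is conjugate. Posterior precision = 1/σ₀² + n/σ²; posterior mean is the precision-weighted average of μ₀ and x̄.
σ₀² = 7.93² = 62.8849, σ² = 1.15² = 1.3225. Prior precision 1/σ₀² = 1/62.8849; data precision n/σ² = 7/1.3225.
w = (n/σ²)/(1/σ₀² + n/σ²) = n·σ₀²/(σ² + n·σ₀²) = 7·62.8849/(1.3225 + 7·62.8849) = 440.1943/441.5168 = 0.9970.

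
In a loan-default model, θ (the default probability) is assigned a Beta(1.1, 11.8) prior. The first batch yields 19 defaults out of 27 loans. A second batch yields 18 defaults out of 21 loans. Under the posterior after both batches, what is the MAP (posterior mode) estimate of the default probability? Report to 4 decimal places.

0.6299

The Beta prior is conjugate to a Binomial/Bernoulli likelihood; the update adds successes to α and failures to β.
After batch 1: Beta(1.1+19, 11.8+8) = Beta(20.1, 19.8).
After batch 2: Beta(20.1+18, 19.8+3) = Beta(38.1, 22.8).
Mode of Beta(a,b) for a,b>1 is (a−1)/(a+b−2) = 37.1/58.9 = 0.6299.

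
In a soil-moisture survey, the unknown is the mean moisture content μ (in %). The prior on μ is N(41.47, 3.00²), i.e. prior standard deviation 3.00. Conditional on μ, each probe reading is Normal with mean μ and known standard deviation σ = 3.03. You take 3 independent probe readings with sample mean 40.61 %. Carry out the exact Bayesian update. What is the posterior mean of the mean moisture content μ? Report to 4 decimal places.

40.8282

For Normal data with known variance σ², a Normal(μ₀, σ₀²) prior on μ is conjugate. Posterior precision = 1/σ₀² + n/σ²; posterior mean is the precision-weighted average of μ₀ and x̄.
n·x̄ = 3·40.61 = 121.83.
σ₀² = 3.00² = 9, σ² = 3.03² = 9.1809; σ² + n·σ₀² = 9.1809 + 3·9 = 36.1809.
Posterior mean = (μ₀/σ₀² + n·x̄/σ²)/(1/σ₀² + n/σ²) = (σ²·μ₀ + σ₀²·n·x̄)/(σ² + n·σ₀²) = (9.1809·41.47 + 9·121.83)/36.1809 = 1477.201923/36.1809 = 40.8282.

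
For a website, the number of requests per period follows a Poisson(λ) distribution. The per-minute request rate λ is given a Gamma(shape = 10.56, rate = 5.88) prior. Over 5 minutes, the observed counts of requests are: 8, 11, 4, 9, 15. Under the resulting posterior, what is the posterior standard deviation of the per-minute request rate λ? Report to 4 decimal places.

With a Gamma(shape α, rate β) prior, the Poisson likelihood is conjugate: the posterior is Gamma(α + ΣXᵢ, β + n).
Sum of counts S = 47 over n = 5 minutes.
Posterior: Gamma(α+S, β+n) = Gamma(10.56+47, 5.88+5) = Gamma(57.56, 10.88).
SD = √α/β = √57.56/10.88 = 0.6973.

0.6973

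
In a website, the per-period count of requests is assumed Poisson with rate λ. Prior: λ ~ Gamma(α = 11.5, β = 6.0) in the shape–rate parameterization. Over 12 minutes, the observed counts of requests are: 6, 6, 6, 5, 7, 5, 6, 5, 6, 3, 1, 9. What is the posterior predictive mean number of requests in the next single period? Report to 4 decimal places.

4.2500

With a Gamma(shape α, rate β) prior, the Poisson likelihood is conjugate: the posterior is Gamma(α + ΣXᵢ, β + n).
Sum of counts S = 65 over n = 12 minutes.
Posterior: Gamma(α+S, β+n) = Gamma(11.5+65, 6.0+12) = Gamma(76.5, 18.0).
The predictive distribution for one future period is NegBinom with mean α/β = 4.2500.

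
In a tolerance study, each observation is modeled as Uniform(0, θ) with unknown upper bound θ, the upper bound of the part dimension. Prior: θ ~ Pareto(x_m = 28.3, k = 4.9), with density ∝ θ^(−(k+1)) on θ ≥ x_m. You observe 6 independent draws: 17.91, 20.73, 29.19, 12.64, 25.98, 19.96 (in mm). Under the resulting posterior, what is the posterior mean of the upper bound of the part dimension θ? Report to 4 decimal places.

32.1385

A Pareto(scale x_m, shape k) prior on the upper bound θ of Uniform(0, θ) is conjugate: posterior is Pareto(max(x_m, max xᵢ), k + n).
Sample maximum = 29.19; prior scale x_m = 28.3 → posterior scale = max = 29.19.
Posterior shape = 4.9 + 6 = 10.9.
E[θ|data] = k·x_m/(k−1) = 10.9·29.19/9.9 = 32.1385.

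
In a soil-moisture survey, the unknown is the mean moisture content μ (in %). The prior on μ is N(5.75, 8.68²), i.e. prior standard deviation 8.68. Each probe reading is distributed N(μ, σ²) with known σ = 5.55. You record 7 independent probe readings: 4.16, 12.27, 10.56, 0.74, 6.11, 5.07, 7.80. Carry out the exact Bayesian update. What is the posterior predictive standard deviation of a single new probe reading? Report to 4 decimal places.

5.9127

For Normal data with known variance σ², a Normal(μ₀, σ₀²) prior on μ is conjugate. Posterior precision = 1/σ₀² + n/σ²; posterior mean is the precision-weighted average of μ₀ and x̄.
σ₀² = 8.68² = 75.3424, σ² = 5.55² = 30.8025; σ² + n·σ₀² = 30.8025 + 7·75.3424 = 558.1993.
Posterior precision = 1/σ₀² + n/σ² = 1/75.3424 + 7/30.8025 = (σ² + n·σ₀²)/(σ₀²σ²) = 558.1993/(75.3424·30.8025); posterior variance σₙ² = σ₀²σ²/(σ² + n·σ₀²) = 75.3424·30.8025/558.1993 = 4.157537.
Predictive variance for one new observation = σₙ² + σ² = 75.3424·30.8025/558.1993 + 30.8025 = σ²·(σ₀² + 558.1993)/558.1993 = 30.8025·633.5417/558.1993 = 34.960037; SD = √(30.8025·633.5417/558.1993) = 5.9127.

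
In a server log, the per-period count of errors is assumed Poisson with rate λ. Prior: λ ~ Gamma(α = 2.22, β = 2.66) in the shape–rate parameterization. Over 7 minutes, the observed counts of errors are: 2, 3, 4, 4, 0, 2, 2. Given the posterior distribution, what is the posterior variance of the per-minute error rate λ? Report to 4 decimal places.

With a Gamma(shape α, rate β) prior, the Poisson likelihood is conjugate: the posterior is Gamma(α + ΣXᵢ, β + n).
Sum of counts S = 17 over n = 7 minutes.
Posterior: Gamma(α+S, β+n) = Gamma(2.22+17, 2.66+7) = Gamma(19.22, 9.66).
Var = α/β² = 19.22/9.66² = 0.2060.

0.2060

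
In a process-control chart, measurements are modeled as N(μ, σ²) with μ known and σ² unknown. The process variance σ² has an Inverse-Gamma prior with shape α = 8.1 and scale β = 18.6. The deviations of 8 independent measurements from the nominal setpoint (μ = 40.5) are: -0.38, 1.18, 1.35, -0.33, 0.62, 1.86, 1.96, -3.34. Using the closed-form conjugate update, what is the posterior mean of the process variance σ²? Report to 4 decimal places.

With known mean μ and an Inverse-Gamma(α, β) prior on σ², the Normal likelihood is conjugate: posterior is Inv-Gamma(α + n/2, β + Σ(xᵢ−μ)²/2).
Σ(xᵢ−μ)² = (-0.38)² + (1.18)² + (1.35)² + (-0.33)² + (0.62)² + (1.86)² + (1.96)² + (-3.34)² = 22.3094.
Posterior: Inv-Gamma(8.1 + 8/2, 18.6 + 22.3094/2) = Inv-Gamma(12.10, 29.75470).
E[σ²|data] = β/(α−1) = 29.75470/11.10 = 2.6806.

2.6806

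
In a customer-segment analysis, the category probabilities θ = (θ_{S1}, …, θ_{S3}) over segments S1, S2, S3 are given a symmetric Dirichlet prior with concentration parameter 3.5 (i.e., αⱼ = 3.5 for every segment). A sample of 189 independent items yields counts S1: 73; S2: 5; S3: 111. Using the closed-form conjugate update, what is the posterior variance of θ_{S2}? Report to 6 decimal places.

The Dirichlet prior is conjugate to the Multinomial likelihood: each posterior αⱼ = prior αⱼ + observed count nⱼ.
Posterior concentration: (76.5, 8.5, 114.5), total = 199.5.
Var[θ_j] = α_j(Σα−α_j)/((Σα)²(Σα+1)) = 8.5·191.0/(199.5²·200.5) = 0.000203.

0.000203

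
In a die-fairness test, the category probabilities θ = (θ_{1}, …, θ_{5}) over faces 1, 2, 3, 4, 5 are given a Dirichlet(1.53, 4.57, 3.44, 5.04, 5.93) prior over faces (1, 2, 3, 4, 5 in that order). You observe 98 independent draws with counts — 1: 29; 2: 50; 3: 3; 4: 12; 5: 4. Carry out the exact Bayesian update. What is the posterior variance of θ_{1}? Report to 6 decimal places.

The Dirichlet prior is conjugate to the Multinomial likelihood: each posterior αⱼ = prior αⱼ + observed count nⱼ.
Posterior concentration: (30.53, 54.57, 6.44, 17.04, 9.93), total = 118.51.
Var[θ_j] = α_j(Σα−α_j)/((Σα)²(Σα+1)) = 30.53·87.98/(118.51²·119.51) = 0.001600.

0.001600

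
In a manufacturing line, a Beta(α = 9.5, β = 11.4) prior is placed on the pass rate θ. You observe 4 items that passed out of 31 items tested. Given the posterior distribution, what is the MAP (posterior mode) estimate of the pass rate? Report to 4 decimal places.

0.2505

The Beta prior is conjugate to a Binomial/Bernoulli likelihood; the update adds successes to α and failures to β.
Posterior: Beta(α+k, β+n−k) = Beta(9.5+4, 11.4+27) = Beta(13.5, 38.4).
Mode of Beta(a,b) for a,b>1 is (a−1)/(a+b−2) = 12.5/49.9 = 0.2505.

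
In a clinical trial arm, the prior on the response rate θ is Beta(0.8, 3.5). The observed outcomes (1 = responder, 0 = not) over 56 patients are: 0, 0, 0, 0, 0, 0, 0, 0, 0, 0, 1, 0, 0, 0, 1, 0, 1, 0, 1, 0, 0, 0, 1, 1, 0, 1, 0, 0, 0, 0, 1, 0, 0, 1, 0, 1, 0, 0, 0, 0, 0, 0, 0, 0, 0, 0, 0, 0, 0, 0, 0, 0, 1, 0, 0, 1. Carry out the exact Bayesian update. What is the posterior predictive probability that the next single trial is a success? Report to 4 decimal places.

The Beta prior is conjugate to a Binomial/Bernoulli likelihood; the update adds successes to α and failures to β.
Posterior: Beta(α+k, β+n−k) = Beta(0.8+12, 3.5+44) = Beta(12.8, 47.5).
For a single future Bernoulli trial, P(success | data) = α/(α+β) = 0.2123.

0.2123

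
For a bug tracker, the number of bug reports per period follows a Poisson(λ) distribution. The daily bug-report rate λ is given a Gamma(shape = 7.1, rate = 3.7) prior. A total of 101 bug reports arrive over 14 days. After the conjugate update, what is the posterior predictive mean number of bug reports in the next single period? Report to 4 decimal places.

With a Gamma(shape α, rate β) prior, the Poisson likelihood is conjugate: the posterior is Gamma(α + ΣXᵢ, β + n).
Posterior: Gamma(α+S, β+n) = Gamma(7.1+101, 3.7+14) = Gamma(108.1, 17.7).
The predictive distribution for one future period is NegBinom with mean α/β = 6.1073.

6.1073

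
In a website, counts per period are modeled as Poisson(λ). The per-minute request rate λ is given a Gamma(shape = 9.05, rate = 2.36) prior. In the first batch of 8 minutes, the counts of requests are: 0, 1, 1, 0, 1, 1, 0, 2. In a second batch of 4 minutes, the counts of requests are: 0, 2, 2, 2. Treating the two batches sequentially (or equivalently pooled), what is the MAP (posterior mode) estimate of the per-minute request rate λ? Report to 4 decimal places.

With a Gamma(shape α, rate β) prior, the Poisson likelihood is conjugate: the posterior is Gamma(α + ΣXᵢ, β + n).
Batch 1: sum of counts S = 6 over n = 8 minutes.
After batch 1: Gamma(α+S, β+n) = Gamma(9.05+6, 2.36+8) = Gamma(15.05, 10.36).
Batch 2: sum of counts S = 6 over n = 4 minutes.
After batch 2: Gamma(α+S, β+n) = Gamma(15.05+6, 10.36+4) = Gamma(21.05, 14.36).
Mode of Gamma(α,β) for α≥1 is (α−1)/β = 20.05/14.36 = 1.3962.

1.3962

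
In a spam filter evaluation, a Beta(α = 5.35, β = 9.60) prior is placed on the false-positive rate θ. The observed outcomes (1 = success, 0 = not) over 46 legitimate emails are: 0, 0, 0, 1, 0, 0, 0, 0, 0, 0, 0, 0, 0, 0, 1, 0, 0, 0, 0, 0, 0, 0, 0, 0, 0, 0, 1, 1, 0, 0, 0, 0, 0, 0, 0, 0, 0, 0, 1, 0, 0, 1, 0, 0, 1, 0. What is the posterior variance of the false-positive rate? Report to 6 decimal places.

The Beta prior is conjugate to a Binomial/Bernoulli likelihood; the update adds successes to α and failures to β.
Posterior: Beta(α+k, β+n−k) = Beta(5.35+7, 9.60+39) = Beta(12.35, 48.60).
Var = αβ/((α+β)²(α+β+1)) = 12.35·48.60/(60.95²·61.95) = 0.002608.

0.002608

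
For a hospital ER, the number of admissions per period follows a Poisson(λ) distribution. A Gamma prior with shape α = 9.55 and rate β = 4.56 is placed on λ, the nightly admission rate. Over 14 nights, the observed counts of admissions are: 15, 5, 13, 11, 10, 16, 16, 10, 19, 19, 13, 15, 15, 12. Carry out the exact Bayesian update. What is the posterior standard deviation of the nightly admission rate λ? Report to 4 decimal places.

With a Gamma(shape α, rate β) prior, the Poisson likelihood is conjugate: the posterior is Gamma(α + ΣXᵢ, β + n).
Sum of counts S = 189 over n = 14 nights.
Posterior: Gamma(α+S, β+n) = Gamma(9.55+189, 4.56+14) = Gamma(198.55, 18.56).
SD = √α/β = √198.55/18.56 = 0.7592.

0.7592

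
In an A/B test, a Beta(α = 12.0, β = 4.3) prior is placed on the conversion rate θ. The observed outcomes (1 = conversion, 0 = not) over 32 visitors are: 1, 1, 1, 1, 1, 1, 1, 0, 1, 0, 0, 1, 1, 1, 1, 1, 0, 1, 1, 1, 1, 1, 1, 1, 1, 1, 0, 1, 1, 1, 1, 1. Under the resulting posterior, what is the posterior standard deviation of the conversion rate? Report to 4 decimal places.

0.0562

The Beta prior is conjugate to a Binomial/Bernoulli likelihood; the update adds successes to α and failures to β.
Posterior: Beta(α+k, β+n−k) = Beta(12.0+27, 4.3+5) = Beta(39.0, 9.3).
Var = αβ/((α+β)²(α+β+1)) = 39.0·9.3/(48.3²·49.3) = 0.00315360; SD = √0.00315360 = 0.0562.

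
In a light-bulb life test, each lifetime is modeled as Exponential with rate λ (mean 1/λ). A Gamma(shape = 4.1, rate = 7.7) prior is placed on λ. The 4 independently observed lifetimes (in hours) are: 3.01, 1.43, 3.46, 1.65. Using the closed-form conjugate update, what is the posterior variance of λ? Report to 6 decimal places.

0.027221

With a Gamma(shape α, rate β) prior on the exponential rate λ, the posterior after n observations with total T = Σxᵢ is Gamma(α+n, β+T).
Sum of observations T = 9.55 hours; n = 4.
Posterior: Gamma(4.1+4, 7.7+9.55) = Gamma(8.1, 17.25).
Var = α/β² = 0.027221.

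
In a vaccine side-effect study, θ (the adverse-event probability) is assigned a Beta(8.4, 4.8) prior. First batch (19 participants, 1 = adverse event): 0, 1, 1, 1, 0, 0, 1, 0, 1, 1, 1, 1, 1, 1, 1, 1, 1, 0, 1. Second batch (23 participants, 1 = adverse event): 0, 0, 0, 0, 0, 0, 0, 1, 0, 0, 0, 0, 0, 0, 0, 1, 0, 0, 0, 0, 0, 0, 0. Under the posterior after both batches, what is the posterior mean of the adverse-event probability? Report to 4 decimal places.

The Beta prior is conjugate to a Binomial/Bernoulli likelihood; the update adds successes to α and failures to β.
After batch 1: Beta(8.4+14, 4.8+5) = Beta(22.4, 9.8).
After batch 2: Beta(22.4+2, 9.8+21) = Beta(24.4, 30.8).
Posterior mean = α/(α+β) = 24.4/55.2 = 0.4420.

0.4420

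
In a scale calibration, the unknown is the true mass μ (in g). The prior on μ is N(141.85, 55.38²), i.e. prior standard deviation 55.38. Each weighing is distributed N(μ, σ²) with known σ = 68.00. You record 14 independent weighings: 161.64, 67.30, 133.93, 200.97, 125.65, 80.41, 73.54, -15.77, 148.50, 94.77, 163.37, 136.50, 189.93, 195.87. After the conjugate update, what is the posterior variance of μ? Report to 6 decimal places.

298.174656

For Normal data with known variance σ², a Normal(μ₀, σ₀²) prior on μ is conjugate. Posterior precision = 1/σ₀² + n/σ²; posterior mean is the precision-weighted average of μ₀ and x̄.
σ₀² = 55.38² = 3066.9444, σ² = 68.00² = 4624; σ² + n·σ₀² = 4624 + 14·3066.9444 = 47561.2216.
Posterior precision = 1/σ₀² + n/σ² = 1/3066.9444 + 14/4624 = (σ² + n·σ₀²)/(σ₀²σ²) = 47561.2216/(3066.9444·4624); posterior variance σₙ² = σ₀²σ²/(σ² + n·σ₀²) = 3066.9444·4624/47561.2216 = 298.174656.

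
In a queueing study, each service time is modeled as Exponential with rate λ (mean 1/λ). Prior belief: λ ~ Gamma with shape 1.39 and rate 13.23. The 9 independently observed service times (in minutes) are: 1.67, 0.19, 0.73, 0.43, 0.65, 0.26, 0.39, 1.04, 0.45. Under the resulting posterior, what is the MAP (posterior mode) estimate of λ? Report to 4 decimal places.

0.4932

With a Gamma(shape α, rate β) prior on the exponential rate λ, the posterior after n observations with total T = Σxᵢ is Gamma(α+n, β+T).
Sum of observations T = 5.81 minutes; n = 9.
Posterior: Gamma(1.39+9, 13.23+5.81) = Gamma(10.39, 19.04).
Mode = (α−1)/β = 0.4932.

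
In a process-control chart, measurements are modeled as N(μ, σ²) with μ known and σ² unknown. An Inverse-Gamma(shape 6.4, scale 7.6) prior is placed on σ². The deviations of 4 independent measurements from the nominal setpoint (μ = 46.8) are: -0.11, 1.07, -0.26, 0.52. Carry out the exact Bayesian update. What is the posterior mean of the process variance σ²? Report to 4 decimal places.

With known mean μ and an Inverse-Gamma(α, β) prior on σ², the Normal likelihood is conjugate: posterior is Inv-Gamma(α + n/2, β + Σ(xᵢ−μ)²/2).
Σ(xᵢ−μ)² = (-0.11)² + (1.07)² + (-0.26)² + (0.52)² = 1.4950.
Posterior: Inv-Gamma(6.4 + 4/2, 7.6 + 1.4950/2) = Inv-Gamma(8.40, 8.34750).
E[σ²|data] = β/(α−1) = 8.34750/7.40 = 1.1280.

1.1280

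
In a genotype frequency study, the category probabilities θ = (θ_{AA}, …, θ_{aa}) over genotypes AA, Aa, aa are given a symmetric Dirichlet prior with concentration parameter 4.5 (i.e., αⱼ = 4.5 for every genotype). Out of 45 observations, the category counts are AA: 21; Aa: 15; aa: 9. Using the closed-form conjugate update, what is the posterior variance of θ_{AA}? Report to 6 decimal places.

0.004133

The Dirichlet prior is conjugate to the Multinomial likelihood: each posterior αⱼ = prior αⱼ + observed count nⱼ.
Posterior concentration: (25.5, 19.5, 13.5), total = 58.5.
Var[θ_j] = α_j(Σα−α_j)/((Σα)²(Σα+1)) = 25.5·33.0/(58.5²·59.5) = 0.004133.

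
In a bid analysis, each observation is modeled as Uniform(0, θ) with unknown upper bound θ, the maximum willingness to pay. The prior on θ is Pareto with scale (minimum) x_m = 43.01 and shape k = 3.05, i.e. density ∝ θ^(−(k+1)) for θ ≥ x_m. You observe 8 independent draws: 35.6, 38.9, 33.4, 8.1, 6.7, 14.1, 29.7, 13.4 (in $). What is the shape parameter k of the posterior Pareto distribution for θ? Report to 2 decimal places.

11.05

A Pareto(scale x_m, shape k) prior on the upper bound θ of Uniform(0, θ) is conjugate: posterior is Pareto(max(x_m, max xᵢ), k + n).
Sample maximum = 38.9; prior scale x_m = 43.01 → posterior scale = max = 43.01.
Posterior shape = 3.05 + 8 = 11.05.
Posterior shape k = 11.05.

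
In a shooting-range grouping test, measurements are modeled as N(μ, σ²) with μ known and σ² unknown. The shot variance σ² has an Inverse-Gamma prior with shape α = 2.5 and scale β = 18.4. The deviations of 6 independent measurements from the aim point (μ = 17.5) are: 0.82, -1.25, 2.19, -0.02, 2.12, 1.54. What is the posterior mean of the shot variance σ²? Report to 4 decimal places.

5.6330

With known mean μ and an Inverse-Gamma(α, β) prior on σ², the Normal likelihood is conjugate: posterior is Inv-Gamma(α + n/2, β + Σ(xᵢ−μ)²/2).
Σ(xᵢ−μ)² = (0.82)² + (-1.25)² + (2.19)² + (-0.02)² + (2.12)² + (1.54)² = 13.8974.
Posterior: Inv-Gamma(2.5 + 6/2, 18.4 + 13.8974/2) = Inv-Gamma(5.50, 25.34870).
E[σ²|data] = β/(α−1) = 25.34870/4.50 = 5.6330.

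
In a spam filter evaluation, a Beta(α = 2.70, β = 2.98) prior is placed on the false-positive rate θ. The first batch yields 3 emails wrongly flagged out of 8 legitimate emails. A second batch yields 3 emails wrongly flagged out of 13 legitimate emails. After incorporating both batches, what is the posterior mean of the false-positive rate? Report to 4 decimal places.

0.3261

The Beta prior is conjugate to a Binomial/Bernoulli likelihood; the update adds successes to α and failures to β.
After batch 1: Beta(2.70+3, 2.98+5) = Beta(5.70, 7.98).
After batch 2: Beta(5.70+3, 7.98+10) = Beta(8.70, 17.98).
Posterior mean = α/(α+β) = 8.70/26.68 = 0.3261.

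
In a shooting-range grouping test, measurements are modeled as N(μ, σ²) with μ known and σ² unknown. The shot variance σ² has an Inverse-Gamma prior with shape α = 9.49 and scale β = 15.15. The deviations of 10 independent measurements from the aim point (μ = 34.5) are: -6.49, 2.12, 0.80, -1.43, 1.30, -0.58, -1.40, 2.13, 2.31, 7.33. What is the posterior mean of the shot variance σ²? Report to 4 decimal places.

5.4554

With known mean μ and an Inverse-Gamma(α, β) prior on σ², the Normal likelihood is conjugate: posterior is Inv-Gamma(α + n/2, β + Σ(xᵢ−μ)²/2).
Σ(xᵢ−μ)² = (-6.49)² + (2.12)² + (0.80)² + (-1.43)² + (1.30)² + (-0.58)² + (-1.40)² + (2.13)² + (2.31)² + (7.33)² = 116.8877.
Posterior: Inv-Gamma(9.49 + 10/2, 15.15 + 116.8877/2) = Inv-Gamma(14.49, 73.59385).
E[σ²|data] = β/(α−1) = 73.59385/13.49 = 5.4554.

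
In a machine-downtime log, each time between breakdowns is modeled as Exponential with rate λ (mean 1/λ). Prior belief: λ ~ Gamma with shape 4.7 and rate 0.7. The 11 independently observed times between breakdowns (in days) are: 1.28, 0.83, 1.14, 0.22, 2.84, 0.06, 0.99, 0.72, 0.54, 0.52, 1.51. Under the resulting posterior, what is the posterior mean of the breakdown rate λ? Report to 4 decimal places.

With a Gamma(shape α, rate β) prior on the exponential rate λ, the posterior after n observations with total T = Σxᵢ is Gamma(α+n, β+T).
Sum of observations T = 10.65 days; n = 11.
Posterior: Gamma(4.7+11, 0.7+10.65) = Gamma(15.7, 11.35).
Posterior mean of λ = α/β = 15.7/11.35 = 1.3833.

1.3833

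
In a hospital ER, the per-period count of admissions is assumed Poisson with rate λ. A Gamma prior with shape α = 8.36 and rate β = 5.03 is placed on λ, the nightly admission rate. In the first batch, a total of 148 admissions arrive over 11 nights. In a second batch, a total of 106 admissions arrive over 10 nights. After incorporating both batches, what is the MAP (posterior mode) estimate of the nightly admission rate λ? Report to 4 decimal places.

With a Gamma(shape α, rate β) prior, the Poisson likelihood is conjugate: the posterior is Gamma(α + ΣXᵢ, β + n).
After batch 1: Gamma(α+S, β+n) = Gamma(8.36+148, 5.03+11) = Gamma(156.36, 16.03).
After batch 2: Gamma(α+S, β+n) = Gamma(156.36+106, 16.03+10) = Gamma(262.36, 26.03).
Mode of Gamma(α,β) for α≥1 is (α−1)/β = 261.36/26.03 = 10.0407.

10.0407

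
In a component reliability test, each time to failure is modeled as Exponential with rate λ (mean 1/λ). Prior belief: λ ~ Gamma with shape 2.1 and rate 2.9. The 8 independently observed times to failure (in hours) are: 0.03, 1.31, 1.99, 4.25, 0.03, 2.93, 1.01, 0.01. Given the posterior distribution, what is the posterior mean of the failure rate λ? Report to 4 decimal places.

With a Gamma(shape α, rate β) prior on the exponential rate λ, the posterior after n observations with total T = Σxᵢ is Gamma(α+n, β+T).
Sum of observations T = 11.56 hours; n = 8.
Posterior: Gamma(2.1+8, 2.9+11.56) = Gamma(10.1, 14.46).
Posterior mean of λ = α/β = 10.1/14.46 = 0.6985.

0.6985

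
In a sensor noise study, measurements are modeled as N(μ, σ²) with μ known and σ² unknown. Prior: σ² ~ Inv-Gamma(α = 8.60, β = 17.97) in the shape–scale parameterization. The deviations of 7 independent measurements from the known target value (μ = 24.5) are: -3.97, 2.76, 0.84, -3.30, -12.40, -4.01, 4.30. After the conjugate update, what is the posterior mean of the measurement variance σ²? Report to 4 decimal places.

11.6777

With known mean μ and an Inverse-Gamma(α, β) prior on σ², the Normal likelihood is conjugate: posterior is Inv-Gamma(α + n/2, β + Σ(xᵢ−μ)²/2).
Σ(xᵢ−μ)² = (-3.97)² + (2.76)² + (0.84)² + (-3.30)² + (-12.40)² + (-4.01)² + (4.30)² = 223.3042.
Posterior: Inv-Gamma(8.60 + 7/2, 17.97 + 223.3042/2) = Inv-Gamma(12.10, 129.62210).
E[σ²|data] = β/(α−1) = 129.62210/11.10 = 11.6777.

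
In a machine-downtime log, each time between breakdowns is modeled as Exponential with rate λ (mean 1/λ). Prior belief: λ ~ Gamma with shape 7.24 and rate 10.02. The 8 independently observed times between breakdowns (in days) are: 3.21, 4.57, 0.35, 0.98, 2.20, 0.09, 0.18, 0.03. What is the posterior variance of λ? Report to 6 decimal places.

With a Gamma(shape α, rate β) prior on the exponential rate λ, the posterior after n observations with total T = Σxᵢ is Gamma(α+n, β+T).
Sum of observations T = 11.61 days; n = 8.
Posterior: Gamma(7.24+8, 10.02+11.61) = Gamma(15.24, 21.63).
Var = α/β² = 0.032574.

0.032574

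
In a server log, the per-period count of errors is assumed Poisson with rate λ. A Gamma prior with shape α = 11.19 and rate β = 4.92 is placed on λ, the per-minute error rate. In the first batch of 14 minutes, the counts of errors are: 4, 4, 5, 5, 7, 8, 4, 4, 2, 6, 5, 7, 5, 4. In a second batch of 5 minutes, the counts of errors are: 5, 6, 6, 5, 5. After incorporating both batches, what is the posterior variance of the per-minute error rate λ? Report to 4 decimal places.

With a Gamma(shape α, rate β) prior, the Poisson likelihood is conjugate: the posterior is Gamma(α + ΣXᵢ, β + n).
Batch 1: sum of counts S = 70 over n = 14 minutes.
After batch 1: Gamma(α+S, β+n) = Gamma(11.19+70, 4.92+14) = Gamma(81.19, 18.92).
Batch 2: sum of counts S = 27 over n = 5 minutes.
After batch 2: Gamma(α+S, β+n) = Gamma(81.19+27, 18.92+5) = Gamma(108.19, 23.92).
Var = α/β² = 108.19/23.92² = 0.1891.

0.1891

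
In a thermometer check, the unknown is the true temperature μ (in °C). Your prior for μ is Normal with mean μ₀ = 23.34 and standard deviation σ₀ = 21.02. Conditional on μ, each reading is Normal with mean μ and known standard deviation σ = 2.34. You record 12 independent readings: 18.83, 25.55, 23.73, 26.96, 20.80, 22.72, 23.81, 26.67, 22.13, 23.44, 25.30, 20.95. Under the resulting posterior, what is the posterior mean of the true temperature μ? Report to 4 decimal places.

For Normal data with known variance σ², a Normal(μ₀, σ₀²) prior on μ is conjugate. Posterior precision = 1/σ₀² + n/σ²; posterior mean is the precision-weighted average of μ₀ and x̄.
Σxᵢ = 18.83 + 25.55 + 23.73 + 26.96 + 20.80 + 22.72 + 23.81 + 26.67 + 22.13 + 23.44 + 25.30 + 20.95 = 280.89, so n·x̄ = 280.89.
σ₀² = 21.02² = 441.8404, σ² = 2.34² = 5.4756; σ² + n·σ₀² = 5.4756 + 12·441.8404 = 5307.5604.
Posterior mean = (μ₀/σ₀² + n·x̄/σ²)/(1/σ₀² + n/σ²) = (σ²·μ₀ + σ₀²·n·x̄)/(σ² + n·σ₀²) = (5.4756·23.34 + 441.8404·280.89)/5307.5604 = 124236.35046/5307.5604 = 23.4074.

23.4074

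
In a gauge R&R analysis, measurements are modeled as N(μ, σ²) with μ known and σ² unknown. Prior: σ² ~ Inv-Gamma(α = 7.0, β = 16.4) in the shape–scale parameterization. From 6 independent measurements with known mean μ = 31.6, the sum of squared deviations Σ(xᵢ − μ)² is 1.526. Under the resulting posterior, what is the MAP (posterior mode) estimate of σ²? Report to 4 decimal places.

1.5603

With known mean μ and an Inverse-Gamma(α, β) prior on σ², the Normal likelihood is conjugate: posterior is Inv-Gamma(α + n/2, β + Σ(xᵢ−μ)²/2).
Posterior: Inv-Gamma(7.0 + 6/2, 16.4 + 1.526/2) = Inv-Gamma(10.00, 17.1630).
Mode = β/(α+1) = 17.1630/11.00 = 1.5603.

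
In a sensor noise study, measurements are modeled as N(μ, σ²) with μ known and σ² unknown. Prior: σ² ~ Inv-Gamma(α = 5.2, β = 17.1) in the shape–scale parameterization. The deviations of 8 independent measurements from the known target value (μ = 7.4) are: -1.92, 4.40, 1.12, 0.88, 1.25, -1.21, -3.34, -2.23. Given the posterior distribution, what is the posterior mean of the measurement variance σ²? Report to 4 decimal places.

With known mean μ and an Inverse-Gamma(α, β) prior on σ², the Normal likelihood is conjugate: posterior is Inv-Gamma(α + n/2, β + Σ(xᵢ−μ)²/2).
Σ(xᵢ−μ)² = (-1.92)² + (4.40)² + (1.12)² + (0.88)² + (1.25)² + (-1.21)² + (-3.34)² + (-2.23)² = 44.2303.
Posterior: Inv-Gamma(5.2 + 8/2, 17.1 + 44.2303/2) = Inv-Gamma(9.20, 39.21515).
E[σ²|data] = β/(α−1) = 39.21515/8.20 = 4.7823.

4.7823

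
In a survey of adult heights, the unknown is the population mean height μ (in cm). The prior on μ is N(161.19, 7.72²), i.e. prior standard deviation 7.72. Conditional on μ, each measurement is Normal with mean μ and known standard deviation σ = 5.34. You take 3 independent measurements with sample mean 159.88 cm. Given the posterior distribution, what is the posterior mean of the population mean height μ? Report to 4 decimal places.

For Normal data with known variance σ², a Normal(μ₀, σ₀²) prior on μ is conjugate. Posterior precision = 1/σ₀² + n/σ²; posterior mean is the precision-weighted average of μ₀ and x̄.
n·x̄ = 3·159.88 = 479.64.
σ₀² = 7.72² = 59.5984, σ² = 5.34² = 28.5156; σ² + n·σ₀² = 28.5156 + 3·59.5984 = 207.3108.
Posterior mean = (μ₀/σ₀² + n·x̄/σ²)/(1/σ₀² + n/σ²) = (σ²·μ₀ + σ₀²·n·x̄)/(σ² + n·σ₀²) = (28.5156·161.19 + 59.5984·479.64)/207.3108 = 33182.20614/207.3108 = 160.0602.

160.0602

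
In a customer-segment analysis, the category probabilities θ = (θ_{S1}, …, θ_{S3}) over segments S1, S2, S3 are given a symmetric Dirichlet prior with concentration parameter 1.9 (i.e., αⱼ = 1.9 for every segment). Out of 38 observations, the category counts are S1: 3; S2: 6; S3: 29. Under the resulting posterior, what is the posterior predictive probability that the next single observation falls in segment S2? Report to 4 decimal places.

0.1808

The Dirichlet prior is conjugate to the Multinomial likelihood: each posterior αⱼ = prior αⱼ + observed count nⱼ.
Posterior concentration: (4.9, 7.9, 30.9), total = 43.7.
P(next = S2 | data) = α_{S2}/Σα = 0.1808.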